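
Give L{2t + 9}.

L{2t + 9} = 2·L{t} + 9·L{1} = 2/s² + 9/s

Final answer: 2/s² + 9/s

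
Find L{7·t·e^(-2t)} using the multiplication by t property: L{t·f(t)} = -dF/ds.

Using L{t^n·e^(at)} = n!/(s-a)^(n+1), L{t·e^(-2t)} = 1/(s+2)^2, so L{7·t·e^(-2t)} = 7·1/(s+2)^2 = 7/(s+2)^2

Final answer: 7/(s+2)^2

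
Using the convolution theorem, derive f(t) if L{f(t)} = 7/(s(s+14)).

7/(s(s+14)) = (7/s)·(1/(s+14)) = L{7}·L{e^(-14t)}. By convolution, f(t) = 7*e^(-14t) = ∫₀ᵗ 7·e^(-14τ) dτ = 7·(1 - e^(-14t))/14

Final answer: 7·(1 - e^(-14t))/14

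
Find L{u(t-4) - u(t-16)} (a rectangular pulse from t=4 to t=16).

L{u(t-a)} = e^(-as)/s. L{u(t-4) - u(t-16)} = (e^(-4s) - e^(-16s))/s

Final answer: (e^(-4s) - e^(-16s))/s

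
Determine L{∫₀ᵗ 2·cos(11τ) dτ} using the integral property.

L{∫₀ᵗ f(τ)dτ} = F(s)/s with F(s) = 2s/(s² + 121), so the result is (2s/(s² + 121))/s = 2/(s² + 121)

Final answer: 2/(s² + 121)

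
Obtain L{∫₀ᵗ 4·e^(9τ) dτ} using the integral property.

L{∫₀ᵗ f(τ)dτ} = F(s)/s with F(s) = 4/(s-9), so L{∫₀ᵗ 4·e^(9τ) dτ} = 4/(s(s-9))

Final answer: 4/(s(s-9))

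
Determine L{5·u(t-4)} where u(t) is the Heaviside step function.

L{u(t-a)} = e^(-as)/s. Here a=4, so L{u(t-4)} = e^(-4s)/s, and L{5·u(t-4)} = 5·e^(-4s)/s

Final answer: 5·e^(-4s)/s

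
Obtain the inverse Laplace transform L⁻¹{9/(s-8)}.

L⁻¹{1/(s-a)} = e^(at), so L⁻¹{1/(s-8)} = e^(8t), and L⁻¹{9/(s-8)} = 9·e^(8t)

Final answer: 9·e^(8t)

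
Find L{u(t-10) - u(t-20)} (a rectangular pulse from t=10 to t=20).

L{u(t-a)} = e^(-as)/s. L{u(t-10) - u(t-20)} = (e^(-10s) - e^(-20s))/s

Final answer: (e^(-10s) - e^(-20s))/s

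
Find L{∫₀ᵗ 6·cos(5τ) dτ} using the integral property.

L{∫₀ᵗ f(τ)dτ} = F(s)/s with F(s) = 6s/(s² + 25), so the result is (6s/(s² + 25))/s = 6/(s² + 25)

Final answer: 6/(s² + 25)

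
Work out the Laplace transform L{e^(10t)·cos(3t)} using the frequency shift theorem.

Frequency shift: L{e^(at)f(t)} = F(s-a). L{e^(10t)·cos(3t)} = (s-10)/((s-10)² + 9)

Final answer: (s-10)/((s-10)² + 9)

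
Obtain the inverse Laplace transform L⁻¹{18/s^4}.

L⁻¹{n!/s^(n+1)} = t^n with n=3. So L⁻¹{6/s^4} = t^3, and L⁻¹{18/s^4} = (18/6)·t^3 = 3·t^3

Final answer: 3·t^3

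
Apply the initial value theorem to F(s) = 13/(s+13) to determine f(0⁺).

f(0⁺) = lim_{s→∞} s·13/(s+13) = lim_{s→∞} 13s/(s+13) = 13

Final answer: 13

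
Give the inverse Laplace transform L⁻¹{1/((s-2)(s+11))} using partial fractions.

Decompose: A/(s-2) + B/(s+11). A = 1/13, B = -1/13. f(t) = (e^(2t) - e^(-11t))/13

Final answer: (e^(2t) - e^(-11t))/13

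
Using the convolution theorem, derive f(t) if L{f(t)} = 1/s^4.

1/s^4 = (1/s)·(1/s^3) = L{1}·L{t^2/2}. By convolution, f(t) = 1*t^2/2 = ∫₀ᵗ 1·τ^2/2 dτ = t^3/6

Final answer: t^3/6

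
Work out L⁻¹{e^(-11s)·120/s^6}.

L⁻¹{120/s^6} = t^5. By the time shift theorem, L⁻¹{e^(-as)F(s)} = u(t-a)f(t-a) with a=11, so L⁻¹{e^(-11s)·120/s^6} = u(t-11)·(t-11)^5

Final answer: u(t-11)·(t-11)^5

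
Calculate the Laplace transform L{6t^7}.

L{6t^7} = 6 · L{t^7} = 6 · 5040/s^8 = 30240/s^8

Final answer: 30240/s^8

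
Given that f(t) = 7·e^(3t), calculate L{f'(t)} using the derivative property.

f(0) = 7, F(s) = 7/(s-3). L{f'(t)} = s·F(s) - f(0) = 7s/(s-3) - 7 = (7s - 7(s-3))/(s-3) = 21/(s-3)

Final answer: 21/(s-3)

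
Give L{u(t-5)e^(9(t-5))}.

u(t-a)f(t-a) with f(t)=e^(9t). L{e^(9t)} = 1/(s-9). By time shift: e^(-5s)/(s-9)

Final answer: e^(-5s)/(s-9)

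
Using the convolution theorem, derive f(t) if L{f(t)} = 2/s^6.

2/s^6 = (2/s)·(1/s^5) = L{2}·L{t^4/24}. By convolution, f(t) = 2*t^4/24 = ∫₀ᵗ 2·τ^4/24 dτ = 2·t^5/120

Final answer: 2·t^5/120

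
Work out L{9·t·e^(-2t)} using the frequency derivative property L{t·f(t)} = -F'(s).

L{e^(-2t)} = 1/(s+2). By frequency derivative: L{t·e^(-2t)} = -d/ds[1/(s+2)] = -(-1)/(s+2)² = 1/(s+2)². Then L{9·t·e^(-2t)} = 9·1/(s+2)² = 9/(s+2)²

Final answer: 9/(s+2)²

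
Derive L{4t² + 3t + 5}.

L{4t² + 3t + 5} = 4·2/s³ + 3/s² + 5/s = 8/s³ + 3/s² + 5/s

Final answer: 8/s³ + 3/s² + 5/s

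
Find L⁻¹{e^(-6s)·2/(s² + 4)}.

L⁻¹{2/(s² + 4)} = sin(2t). By the time shift theorem, L⁻¹{e^(-as)F(s)} = u(t-a)f(t-a) with a=6, so L⁻¹{e^(-6s)·2/(s² + 4)} = u(t-6)·sin(2(t-6))

Final answer: u(t-6)·sin(2(t-6))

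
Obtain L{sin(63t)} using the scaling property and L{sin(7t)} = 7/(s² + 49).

Using L{f(at)} = (1/a)F(s/a) with a=9: L{sin(63t)} = (1/9) · 7/((s/9)² + 49) = (1/9) · 7·81/(s² + 3969) = 63/(s² + 3969)

Final answer: 63/(s² + 3969)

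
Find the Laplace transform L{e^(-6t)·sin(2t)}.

L{e^(at)·sin(ωt)} = ω/((s-a)² + ω²), so L{e^(-6t)·sin(2t)} = 2/((s+6)² + 4)

Final answer: 2/((s+6)² + 4)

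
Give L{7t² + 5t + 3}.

L{7t² + 5t + 3} = 7·2/s³ + 5/s² + 3/s = 14/s³ + 5/s² + 3/s

Final answer: 14/s³ + 5/s² + 3/s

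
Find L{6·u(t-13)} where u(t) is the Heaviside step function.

L{u(t-a)} = e^(-as)/s. Here a=13, so L{u(t-13)} = e^(-13s)/s, and L{6·u(t-13)} = 6·e^(-13s)/s

Final answer: 6·e^(-13s)/s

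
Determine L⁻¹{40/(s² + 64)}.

This is the form c·a/(s² + a²) with a = 8, c = 5. L⁻¹ = 5·sin(8t)

Final answer: 5·sin(8t)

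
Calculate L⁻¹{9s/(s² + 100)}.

This is the form c·s/(s² + a²) with a = 10, c = 9. L⁻¹ = 9·cos(10t)

Final answer: 9·cos(10t)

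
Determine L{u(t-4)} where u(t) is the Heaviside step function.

L{u(t-a)} = e^(-as)/s. Here a=4, so L{u(t-4)} = e^(-4s)/s

Final answer: e^(-4s)/s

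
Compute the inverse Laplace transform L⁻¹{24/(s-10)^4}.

L⁻¹{n!/(s-a)^(n+1)} = t^n·e^(at) with n=3, a=10. So L⁻¹{6/(s-10)^4} = t^3·e^(10t), and L⁻¹{24/(s-10)^4} = (24/6)·t^3·e^(10t) = 4·t^3·e^(10t)

Final answer: 4·t^3·e^(10t)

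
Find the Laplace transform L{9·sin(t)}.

L{sin(ωt)} = ω/(s² + ω²), so L{sin(t)} = 1/(s² + 1). Then L{9·sin(t)} = 9·1/(s² + 1) = 9/(s² + 1)

Final answer: 9/(s² + 1)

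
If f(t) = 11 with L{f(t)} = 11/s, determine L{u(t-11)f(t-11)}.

Time shift theorem: L{u(t-a)f(t-a)} = e^(-as)F(s). Here a=11, F(s) = 11/s, so L{u(t-11)f(t-11)} = e^(-11s)·11/s

Final answer: e^(-11s)·11/s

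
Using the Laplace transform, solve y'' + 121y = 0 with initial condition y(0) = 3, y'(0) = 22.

L{y''} + 121L{y} = 0. s²Y - 3s - 22 + 121Y = 0. Y(s² + 121) = 3s + 22. Y = (3s + 22)/(s² + 121). Inverting: y(t) = 3cos(11t) + 2sin(11t)

Final answer: y(t) = 3cos(11t) + 2sin(11t)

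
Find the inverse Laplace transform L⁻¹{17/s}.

L⁻¹{c/s} = c, so L⁻¹{17/s} = 17

Final answer: 17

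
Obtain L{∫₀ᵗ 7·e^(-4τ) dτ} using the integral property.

L{∫₀ᵗ f(τ)dτ} = F(s)/s with F(s) = 7/(s+4), so L{∫₀ᵗ 7·e^(-4τ) dτ} = 7/(s(s+4))

Final answer: 7/(s(s+4))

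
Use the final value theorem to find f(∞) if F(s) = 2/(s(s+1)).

f(∞) = lim_{s→0} s·2/(s(s+1)) = lim_{s→0} 2/(s+1) = 2/1 = 2

Final answer: 2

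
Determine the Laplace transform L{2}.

L{2} = 2 · L{1} = 2/s

Final answer: 2/s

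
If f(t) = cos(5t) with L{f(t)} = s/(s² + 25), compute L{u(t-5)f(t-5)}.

Time shift theorem: L{u(t-a)f(t-a)} = e^(-as)F(s). Here a=5, F(s) = s/(s² + 25), so L{u(t-5)f(t-5)} = e^(-5s)·s/(s² + 25)

Final answer: e^(-5s)·s/(s² + 25)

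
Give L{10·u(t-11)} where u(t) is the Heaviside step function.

L{u(t-a)} = e^(-as)/s. Here a=11, so L{u(t-11)} = e^(-11s)/s, and L{10·u(t-11)} = 10·e^(-11s)/s

Final answer: 10·e^(-11s)/s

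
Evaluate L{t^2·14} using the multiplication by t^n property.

L{14} = 14/s. d^1/ds^1[1/s] = -1/s². d^2/ds^2[1/s] = 2/s^3. So L{t^2} = (-1)^{2}·2/s^3 = 2/s^3. Then L{t^2·14} = 14·2/s^3 = 28/s^3

Final answer: 28/s^3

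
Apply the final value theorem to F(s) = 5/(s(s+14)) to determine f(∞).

f(∞) = lim_{s→0} s·5/(s(s+14)) = lim_{s→0} 5/(s+14) = 5/14 = 5/14

Final answer: 5/14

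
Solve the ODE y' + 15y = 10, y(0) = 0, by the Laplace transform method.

sY + 15Y = 10/s. Y = 10/(s(s+15)). Partial fractions: Y = 2/3/s - 2/3/(s+15)

Final answer: y(t) = 2/3(1 - e^(-15t))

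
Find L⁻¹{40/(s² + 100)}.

This is the form c·a/(s² + a²) with a = 10, c = 4. L⁻¹ = 4·sin(10t)

Final answer: 4·sin(10t)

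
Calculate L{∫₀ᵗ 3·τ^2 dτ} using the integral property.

L{∫₀ᵗ f(τ)dτ} = F(s)/s with f(t) = 3t^2. F(s) = 6/s^3, so L{∫₀ᵗ 3·τ^2 dτ} = (6/s^3)/s = 6/s^4. (Check: ∫₀ᵗ 3·τ^2 dτ = 3t^3/3.)

Final answer: 6/s^4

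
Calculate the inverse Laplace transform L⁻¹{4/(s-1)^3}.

L⁻¹{n!/(s-a)^(n+1)} = t^n·e^(at) with n=2, a=1. So L⁻¹{2/(s-1)^3} = t^2·e^t, and L⁻¹{4/(s-1)^3} = (4/2)·t^2·e^t = 2·t^2·e^t

Final answer: 2·t^2·e^t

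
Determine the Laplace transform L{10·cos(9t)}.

L{cos(ωt)} = s/(s² + ω²), so L{cos(9t)} = s/(s² + 81). Then L{10·cos(9t)} = 10·s/(s² + 81) = 10s/(s² + 81)

Final answer: 10s/(s² + 81)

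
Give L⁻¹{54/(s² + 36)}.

This is the form c·a/(s² + a²) with a = 6, c = 9. L⁻¹ = 9·sin(6t)

Final answer: 9·sin(6t)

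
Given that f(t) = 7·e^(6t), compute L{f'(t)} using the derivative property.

f(0) = 7, F(s) = 7/(s-6). L{f'(t)} = s·F(s) - f(0) = 7s/(s-6) - 7 = (7s - 7(s-6))/(s-6) = 42/(s-6)

Final answer: 42/(s-6)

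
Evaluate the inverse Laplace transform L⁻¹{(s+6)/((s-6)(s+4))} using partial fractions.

Using partial fractions, f(t) = (12e^(6t) - 2e^(-4t))/10

Final answer: (12e^(6t) - 2e^(-4t))/10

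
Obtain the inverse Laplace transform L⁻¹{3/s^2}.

L⁻¹{n!/s^(n+1)} = t^n with n=1. So L⁻¹{1/s^2} = t, and L⁻¹{3/s^2} = (3/1)·t = 3·t

Final answer: 3·t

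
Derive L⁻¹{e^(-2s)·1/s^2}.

L⁻¹{1/s^2} = t. By the time shift theorem, L⁻¹{e^(-as)F(s)} = u(t-a)f(t-a) with a=2, so L⁻¹{e^(-2s)·1/s^2} = u(t-2)·(t-2)

Final answer: u(t-2)·(t-2)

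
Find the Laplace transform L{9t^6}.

L{9t^6} = 9 · L{t^6} = 9 · 720/s^7 = 6480/s^7

Final answer: 6480/s^7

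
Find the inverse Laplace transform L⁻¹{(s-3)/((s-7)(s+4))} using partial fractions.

Using partial fractions, f(t) = (4e^(7t) + 7e^(-4t))/11

Final answer: (4e^(7t) + 7e^(-4t))/11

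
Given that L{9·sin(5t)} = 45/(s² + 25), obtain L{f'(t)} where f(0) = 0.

L{f'(t)} = s·F(s) - f(0) = s·45/(s² + 25) - 0 = 45s/(s² + 25)

Final answer: 45s/(s² + 25)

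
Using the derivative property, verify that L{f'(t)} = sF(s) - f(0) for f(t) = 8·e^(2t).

f'(t) = 16e^(2t). Direct: L{f'(t)} = 16/(s-2). Property: s·8/(s-2) - 8 = (8s - 8(s-2))/(s-2) = 16/(s-2). ✓

Final answer: 16/(s-2)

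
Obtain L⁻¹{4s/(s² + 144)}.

This is the form c·s/(s² + a²) with a = 12, c = 4. L⁻¹ = 4·cos(12t)

Final answer: 4·cos(12t)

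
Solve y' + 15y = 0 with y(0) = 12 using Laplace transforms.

L{y'} + 15L{y} = 0. sY - 12 + 15Y = 0. Y(s+15) = 12. Y = 12/(s+15)

Final answer: y(t) = 12e^(-15t)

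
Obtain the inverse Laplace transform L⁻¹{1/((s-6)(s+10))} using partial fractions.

Decompose: A/(s-6) + B/(s+10). A = 1/16, B = -1/16. f(t) = (e^(6t) - e^(-10t))/16

Final answer: (e^(6t) - e^(-10t))/16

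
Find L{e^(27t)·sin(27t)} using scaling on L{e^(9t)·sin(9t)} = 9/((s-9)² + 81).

Scaling with a=3: L{e^(27t)·sin(27t)} = (1/3) · 9/((s/3-9)² + 81). Simplifying: 27/((s-27)² + 729)

Final answer: 27/((s-27)² + 729)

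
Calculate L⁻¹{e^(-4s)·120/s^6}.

L⁻¹{120/s^6} = t^5. By the time shift theorem, L⁻¹{e^(-as)F(s)} = u(t-a)f(t-a) with a=4, so L⁻¹{e^(-4s)·120/s^6} = u(t-4)·(t-4)^5

Final answer: u(t-4)·(t-4)^5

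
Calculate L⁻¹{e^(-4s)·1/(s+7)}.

L⁻¹{1/(s+7)} = e^(-7t). By the time shift theorem, L⁻¹{e^(-as)F(s)} = u(t-a)f(t-a) with a=4, so L⁻¹{e^(-4s)·1/(s+7)} = u(t-4)·e^(-7(t-4))

Final answer: u(t-4)·e^(-7(t-4))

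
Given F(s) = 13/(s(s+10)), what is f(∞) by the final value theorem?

f(∞) = lim_{s→0} s·13/(s(s+10)) = lim_{s→0} 13/(s+10) = 13/10 = 13/10

Final answer: 13/10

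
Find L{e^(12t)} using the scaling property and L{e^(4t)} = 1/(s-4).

Using L{f(at)} = (1/a)F(s/a) with a=3 and f(t) = e^(4t): L{e^(12t)} = (1/3) · 1/((s/3)-4) = (1/3) · 3/(s-12) = 1/(s-12)

Final answer: 1/(s-12)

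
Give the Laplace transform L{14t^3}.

L{14t^3} = 14 · L{t^3} = 14 · 6/s^4 = 84/s^4

Final answer: 84/s^4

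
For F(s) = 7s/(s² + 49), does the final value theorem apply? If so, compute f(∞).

The final value theorem requires all poles of sF(s) in the left half-plane. sF(s) = 7s²/(s² + 49) has poles at s = ±7i (imaginary axis). Theorem does NOT apply (oscillatory system).

Final answer: Not applicable (oscillatory)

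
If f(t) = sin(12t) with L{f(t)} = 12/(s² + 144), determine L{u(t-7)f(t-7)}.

Time shift theorem: L{u(t-a)f(t-a)} = e^(-as)F(s). Here a=7, F(s) = 12/(s² + 144), so L{u(t-7)f(t-7)} = e^(-7s)·12/(s² + 144)

Final answer: e^(-7s)·12/(s² + 144)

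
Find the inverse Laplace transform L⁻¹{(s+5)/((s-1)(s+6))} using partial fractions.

Using partial fractions, f(t) = (6e^t + e^(-6t))/7

Final answer: (6e^t + e^(-6t))/7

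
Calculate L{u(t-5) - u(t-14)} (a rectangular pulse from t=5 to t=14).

L{u(t-a)} = e^(-as)/s. L{u(t-5) - u(t-14)} = (e^(-5s) - e^(-14s))/s

Final answer: (e^(-5s) - e^(-14s))/s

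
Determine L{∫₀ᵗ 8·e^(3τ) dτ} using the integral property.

L{∫₀ᵗ f(τ)dτ} = F(s)/s with F(s) = 8/(s-3), so L{∫₀ᵗ 8·e^(3τ) dτ} = 8/(s(s-3))

Final answer: 8/(s(s-3))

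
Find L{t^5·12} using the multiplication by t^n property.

L{12} = 12/s. d^1/ds^1[1/s] = -1/s². d^2/ds^2[1/s] = 2/s^3. d^3/ds^3[1/s] = -6/s^4. d^4/ds^4[1/s] = 24/s^5. d^5/ds^5[1/s] = -120/s^6. So L{t^5} = (-1)^{5}·-120/s^6 = 120/s^6. Then L{t^5·12} = 12·120/s^6 = 1440/s^6

Final answer: 1440/s^6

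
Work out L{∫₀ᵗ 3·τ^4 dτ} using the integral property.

L{∫₀ᵗ f(τ)dτ} = F(s)/s with f(t) = 3t^4. F(s) = 72/s^5, so L{∫₀ᵗ 3·τ^4 dτ} = (72/s^5)/s = 72/s^6. (Check: ∫₀ᵗ 3·τ^4 dτ = 3t^5/5.)

Final answer: 72/s^6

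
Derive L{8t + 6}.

L{8t + 6} = 8·L{t} + 6·L{1} = 8/s² + 6/s

Final answer: 8/s² + 6/s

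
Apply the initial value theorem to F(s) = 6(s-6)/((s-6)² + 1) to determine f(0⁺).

f(0⁺) = lim_{s→∞} sF(s) = lim_{s→∞} 6s(s-6)/((s-6)² + 1) = 6

Final answer: 6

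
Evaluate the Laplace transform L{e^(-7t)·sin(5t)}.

L{e^(at)·sin(ωt)} = ω/((s-a)² + ω²), so L{e^(-7t)·sin(5t)} = 5/((s+7)² + 25)

Final answer: 5/((s+7)² + 25)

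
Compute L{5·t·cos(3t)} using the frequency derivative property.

L{cos(3t)} = s/(s² + 9). Derivative: d/ds[s/(s² + 9)] = [(s² + 9) - s·2s]/(s² + 9)² = (9 - s²)/(s² + 9)². So L{t·cos(3t)} = -F'(s) = (s² - 9)/(s² + 9)². Then L{5·t·cos(3t)} = 5·(s² - 9)/(s² + 9)²

Final answer: 5·(s² - 9)/(s² + 9)²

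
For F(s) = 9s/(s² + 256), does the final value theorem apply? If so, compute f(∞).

The final value theorem requires all poles of sF(s) in the left half-plane. sF(s) = 9s²/(s² + 256) has poles at s = ±16i (imaginary axis). Theorem does NOT apply (oscillatory system).

Final answer: Not applicable (oscillatory)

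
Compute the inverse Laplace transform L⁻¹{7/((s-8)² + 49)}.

Using frequency shift, L⁻¹{7/((s-8)² + 49)} = e^(8t)·sin(7t)

Final answer: e^(8t)·sin(7t)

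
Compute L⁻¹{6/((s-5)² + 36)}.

Form: b/((s-a)² + b²) → e^(at)sin(bt). With a=5, b=6

Final answer: e^(5t)·sin(6t)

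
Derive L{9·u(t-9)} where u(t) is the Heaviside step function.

L{u(t-a)} = e^(-as)/s. Here a=9, so L{u(t-9)} = e^(-9s)/s, and L{9·u(t-9)} = 9·e^(-9s)/s

Final answer: 9·e^(-9s)/s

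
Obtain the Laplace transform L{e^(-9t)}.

L{e^(at)} = 1/(s-a), so L{e^(-9t)} = 1/(s+9)

Final answer: 1/(s+9)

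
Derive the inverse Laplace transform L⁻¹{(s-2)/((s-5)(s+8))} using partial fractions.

Using partial fractions, f(t) = (3e^(5t) + 10e^(-8t))/13

Final answer: (3e^(5t) + 10e^(-8t))/13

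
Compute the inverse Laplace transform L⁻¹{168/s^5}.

L⁻¹{n!/s^(n+1)} = t^n with n=4. So L⁻¹{24/s^5} = t^4, and L⁻¹{168/s^5} = (168/24)·t^4 = 7·t^4

Final answer: 7·t^4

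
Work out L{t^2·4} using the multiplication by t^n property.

L{4} = 4/s. d^1/ds^1[1/s] = -1/s². d^2/ds^2[1/s] = 2/s^3. So L{t^2} = (-1)^{2}·2/s^3 = 2/s^3. Then L{t^2·4} = 4·2/s^3 = 8/s^3

Final answer: 8/s^3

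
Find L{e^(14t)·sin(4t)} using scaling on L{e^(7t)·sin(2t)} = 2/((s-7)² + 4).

Scaling with a=2: L{e^(14t)·sin(4t)} = (1/2) · 2/((s/2-7)² + 4). Simplifying: 4/((s-14)² + 16)

Final answer: 4/((s-14)² + 16)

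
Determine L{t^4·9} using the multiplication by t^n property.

L{9} = 9/s. d^1/ds^1[1/s] = -1/s². d^2/ds^2[1/s] = 2/s^3. d^3/ds^3[1/s] = -6/s^4. d^4/ds^4[1/s] = 24/s^5. So L{t^4} = (-1)^{4}·24/s^5 = 24/s^5. Then L{t^4·9} = 9·24/s^5 = 216/s^5

Final answer: 216/s^5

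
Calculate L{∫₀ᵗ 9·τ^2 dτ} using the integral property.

L{∫₀ᵗ f(τ)dτ} = F(s)/s with f(t) = 9t^2. F(s) = 18/s^3, so L{∫₀ᵗ 9·τ^2 dτ} = (18/s^3)/s = 18/s^4. (Check: ∫₀ᵗ 9·τ^2 dτ = 9t^3/3.)

Final answer: 18/s^4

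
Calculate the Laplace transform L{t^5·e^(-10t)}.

L{t^n·e^(at)} = n!/(s-a)^(n+1), so L{t^5·e^(-10t)} = 120/(s+10)^6

Final answer: 120/(s+10)^6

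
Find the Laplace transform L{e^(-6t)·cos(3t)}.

L{e^(at)·cos(ωt)} = (s-a)/((s-a)² + ω²), so L{e^(-6t)·cos(3t)} = (s+6)/((s+6)² + 9)

Final answer: (s+6)/((s+6)² + 9)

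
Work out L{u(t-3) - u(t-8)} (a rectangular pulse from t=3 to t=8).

L{u(t-a)} = e^(-as)/s. L{u(t-3) - u(t-8)} = (e^(-3s) - e^(-8s))/s

Final answer: (e^(-3s) - e^(-8s))/s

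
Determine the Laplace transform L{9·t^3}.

L{t^n} = n!/s^(n+1), so L{t^3} = 6/s^4. Then L{9·t^3} = 9·6/s^4 = 54/s^4

Final answer: 54/s^4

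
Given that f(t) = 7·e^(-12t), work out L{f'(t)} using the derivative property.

f(0) = 7, F(s) = 7/(s+12). L{f'(t)} = s·F(s) - f(0) = 7s/(s+12) - 7 = (7s - 7(s+12))/(s+12) = -84/(s+12)

Final answer: -84/(s+12)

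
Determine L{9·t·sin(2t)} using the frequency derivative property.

L{sin(2t)} = 2/(s² + 4). By L{t·f(t)} = -F'(s): -d/ds[2/(s² + 4)] = -(2)·(-2s)/(s² + 4)² = 4s/(s² + 4)². Then L{9·t·sin(2t)} = 9·4s/(s² + 4)² = 36s/(s² + 4)²

Final answer: 36s/(s² + 4)²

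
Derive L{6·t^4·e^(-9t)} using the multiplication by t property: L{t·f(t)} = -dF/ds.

Using L{t^n·e^(at)} = n!/(s-a)^(n+1), L{t^4·e^(-9t)} = 24/(s+9)^5, so L{6·t^4·e^(-9t)} = 6·24/(s+9)^5 = 144/(s+9)^5

Final answer: 144/(s+9)^5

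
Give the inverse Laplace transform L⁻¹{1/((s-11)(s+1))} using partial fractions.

Decompose: A/(s-11) + B/(s+1). A = 1/12, B = -1/12. f(t) = (e^(11t) - e^(-t))/12

Final answer: (e^(11t) - e^(-t))/12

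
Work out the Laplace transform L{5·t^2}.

L{t^n} = n!/s^(n+1), so L{t^2} = 2/s^3. Then L{5·t^2} = 5·2/s^3 = 10/s^3

Final answer: 10/s^3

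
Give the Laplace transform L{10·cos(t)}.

L{cos(ωt)} = s/(s² + ω²), so L{cos(t)} = s/(s² + 1). Then L{10·cos(t)} = 10·s/(s² + 1) = 10s/(s² + 1)

Final answer: 10s/(s² + 1)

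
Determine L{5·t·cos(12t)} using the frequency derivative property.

L{cos(12t)} = s/(s² + 144). Derivative: d/ds[s/(s² + 144)] = [(s² + 144) - s·2s]/(s² + 144)² = (144 - s²)/(s² + 144)². So L{t·cos(12t)} = -F'(s) = (s² - 144)/(s² + 144)². Then L{5·t·cos(12t)} = 5·(s² - 144)/(s² + 144)²

Final answer: 5·(s² - 144)/(s² + 144)²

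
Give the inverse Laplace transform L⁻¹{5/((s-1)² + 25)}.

Using frequency shift, L⁻¹{5/((s-1)² + 25)} = e^t·sin(5t)

Final answer: e^t·sin(5t)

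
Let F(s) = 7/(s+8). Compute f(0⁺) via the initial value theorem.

f(0⁺) = lim_{s→∞} s·7/(s+8) = lim_{s→∞} 7s/(s+8) = 7

Final answer: 7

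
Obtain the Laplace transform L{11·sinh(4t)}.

L{sinh(ωt)} = ω/(s² - ω²), so L{sinh(4t)} = 4/(s² - 16). Then L{11·sinh(4t)} = 11·4/(s² - 16) = 44/(s² - 16)

Final answer: 44/(s² - 16)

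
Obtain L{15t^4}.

L{t^n} = n!/s^(n+1). So L{15t^4} = 15·4!/s^5 = 360/s^5

Final answer: 360/s^5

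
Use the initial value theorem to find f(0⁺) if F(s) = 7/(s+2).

f(0⁺) = lim_{s→∞} s·7/(s+2) = lim_{s→∞} 7s/(s+2) = 7

Final answer: 7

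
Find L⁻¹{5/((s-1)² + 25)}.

Form: b/((s-a)² + b²) → e^(at)sin(bt). With a=1, b=5

Final answer: e^t·sin(5t)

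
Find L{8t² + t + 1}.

L{8t² + t + 1} = 8·2/s³ + 1/s² + 1/s = 16/s³ + 1/s² + 1/s

Final answer: 16/s³ + 1/s² + 1/s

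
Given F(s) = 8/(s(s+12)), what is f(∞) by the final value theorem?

f(∞) = lim_{s→0} s·8/(s(s+12)) = lim_{s→0} 8/(s+12) = 8/12 = 2/3

Final answer: 2/3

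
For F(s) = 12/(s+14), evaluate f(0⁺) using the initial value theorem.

f(0⁺) = lim_{s→∞} s·12/(s+14) = lim_{s→∞} 12s/(s+14) = 12

Final answer: 12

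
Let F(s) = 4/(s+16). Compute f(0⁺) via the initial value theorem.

f(0⁺) = lim_{s→∞} s·4/(s+16) = lim_{s→∞} 4s/(s+16) = 4

Final answer: 4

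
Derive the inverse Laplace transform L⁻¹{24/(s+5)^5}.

L⁻¹{n!/(s-a)^(n+1)} = t^n·e^(at), so L⁻¹{24/(s+5)^5} = t^4·e^(-5t)

Final answer: t^4·e^(-5t)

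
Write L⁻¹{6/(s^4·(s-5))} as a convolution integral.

6/(s^4·(s-5)) = (6/s^4)·(1/(s-5)) = L{t^3}·L{e^(5t)}. So f(t) = t^3*e^(5t) = ∫₀ᵗ τ^3·e^(5(t-τ)) dτ

Final answer: ∫₀ᵗ τ^3·e^(5(t-τ)) dτ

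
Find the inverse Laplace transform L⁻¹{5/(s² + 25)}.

L⁻¹{5/(s² + 25)} = sin(5t)

Final answer: sin(5t)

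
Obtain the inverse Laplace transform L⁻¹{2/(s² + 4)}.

L⁻¹{2/(s² + 4)} = sin(2t)

Final answer: sin(2t)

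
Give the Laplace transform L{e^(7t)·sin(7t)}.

L{e^(at)·sin(ωt)} = ω/((s-a)² + ω²), so L{e^(7t)·sin(7t)} = 7/((s-7)² + 49)

Final answer: 7/((s-7)² + 49)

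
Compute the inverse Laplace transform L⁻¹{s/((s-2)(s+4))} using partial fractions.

Using partial fractions, f(t) = (2e^(2t) + 4e^(-4t))/6

Final answer: (2e^(2t) + 4e^(-4t))/6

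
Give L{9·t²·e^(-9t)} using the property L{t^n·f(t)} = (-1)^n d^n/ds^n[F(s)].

L{e^(-9t)} = 1/(s+9). d/ds[1/(s+9)] = -1/(s+9)². d²/ds²[1/(s+9)] = 2/(s+9)³. So L{t²·e^(-9t)} = (-1)² · 2/(s+9)³ = 2/(s+9)³. Then L{9·t²·e^(-9t)} = 9·2/(s+9)³ = 18/(s+9)³

Final answer: 18/(s+9)³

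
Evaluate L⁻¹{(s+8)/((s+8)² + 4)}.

Using frequency shift: L⁻¹{(s-a)/((s-a)² + b²)} = e^(at)cos(bt). Here a=-8, b=2

Final answer: e^(-8t)·cos(2t)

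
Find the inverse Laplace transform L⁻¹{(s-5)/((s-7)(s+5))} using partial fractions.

Using partial fractions, f(t) = (2e^(7t) + 10e^(-5t))/12

Final answer: (2e^(7t) + 10e^(-5t))/12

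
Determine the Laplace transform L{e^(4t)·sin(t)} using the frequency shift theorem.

Frequency shift: L{e^(at)f(t)} = F(s-a). L{e^(4t)·sin(t)} = 1/((s-4)² + 1)

Final answer: 1/((s-4)² + 1)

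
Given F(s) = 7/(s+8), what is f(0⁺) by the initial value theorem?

f(0⁺) = lim_{s→∞} s·7/(s+8) = lim_{s→∞} 7s/(s+8) = 7

Final answer: 7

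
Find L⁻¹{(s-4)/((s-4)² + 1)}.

Using frequency shift: L⁻¹{(s-a)/((s-a)² + b²)} = e^(at)cos(bt). Here a=4, b=1

Final answer: e^(4t)·cos(t)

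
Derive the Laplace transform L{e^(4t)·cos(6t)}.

L{e^(at)·cos(ωt)} = (s-a)/((s-a)² + ω²), so L{e^(4t)·cos(6t)} = (s-4)/((s-4)² + 36)

Final answer: (s-4)/((s-4)² + 36)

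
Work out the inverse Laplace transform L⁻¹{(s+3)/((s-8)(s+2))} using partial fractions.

Using partial fractions, f(t) = (11e^(8t) - e^(-2t))/10

Final answer: (11e^(8t) - e^(-2t))/10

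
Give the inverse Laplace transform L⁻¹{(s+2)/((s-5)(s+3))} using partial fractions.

Using partial fractions, f(t) = (7e^(5t) + e^(-3t))/8

Final answer: (7e^(5t) + e^(-3t))/8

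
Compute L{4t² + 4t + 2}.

L{4t² + 4t + 2} = 4·2/s³ + 4/s² + 2/s = 8/s³ + 4/s² + 2/s

Final answer: 8/s³ + 4/s² + 2/s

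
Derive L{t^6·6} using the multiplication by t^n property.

L{6} = 6/s. d^1/ds^1[1/s] = -1/s². d^2/ds^2[1/s] = 2/s^3. d^3/ds^3[1/s] = -6/s^4. d^4/ds^4[1/s] = 24/s^5. d^5/ds^5[1/s] = -120/s^6. d^6/ds^6[1/s] = 720/s^7. So L{t^6} = (-1)^{6}·720/s^7 = 720/s^7. Then L{t^6·6} = 6·720/s^7 = 4320/s^7

Final answer: 4320/s^7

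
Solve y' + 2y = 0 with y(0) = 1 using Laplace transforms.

L{y'} + 2L{y} = 0. sY - 1 + 2Y = 0. Y(s+2) = 1. Y = 1/(s+2)

Final answer: y(t) = e^(-2t)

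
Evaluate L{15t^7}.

L{t^n} = n!/s^(n+1). So L{15t^7} = 15·7!/s^8 = 75600/s^8

Final answer: 75600/s^8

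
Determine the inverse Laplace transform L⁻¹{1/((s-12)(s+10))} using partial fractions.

Decompose: A/(s-12) + B/(s+10). A = 1/22, B = -1/22. f(t) = (e^(12t) - e^(-10t))/22

Final answer: (e^(12t) - e^(-10t))/22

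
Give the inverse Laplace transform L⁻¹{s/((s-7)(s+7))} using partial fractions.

Using partial fractions, f(t) = (7e^(7t) + 7e^(-7t))/14

Final answer: (7e^(7t) + 7e^(-7t))/14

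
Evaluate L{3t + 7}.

L{3t + 7} = 3·L{t} + 7·L{1} = 3/s² + 7/s

Final answer: 3/s² + 7/s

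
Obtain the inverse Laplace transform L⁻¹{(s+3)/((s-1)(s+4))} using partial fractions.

Using partial fractions, f(t) = (4e^t + e^(-4t))/5

Final answer: (4e^t + e^(-4t))/5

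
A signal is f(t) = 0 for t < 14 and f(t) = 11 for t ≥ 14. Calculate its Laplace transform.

f(t) = 11·u(t-14). L{u(t-14)} = e^(-14s)/s, so L{f(t)} = 11·e^(-14s)/s

Final answer: 11·e^(-14s)/s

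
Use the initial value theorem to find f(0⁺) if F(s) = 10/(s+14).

f(0⁺) = lim_{s→∞} s·10/(s+14) = lim_{s→∞} 10s/(s+14) = 10

Final answer: 10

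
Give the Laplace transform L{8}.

L{8} = 8 · L{1} = 8/s

Final answer: 8/s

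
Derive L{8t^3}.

L{t^n} = n!/s^(n+1). So L{8t^3} = 8·3!/s^4 = 48/s^4

Final answer: 48/s^4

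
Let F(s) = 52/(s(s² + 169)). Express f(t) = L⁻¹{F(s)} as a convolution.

52/(s(s² + 169)) = (1/s)·(52/(s² + 169)) = L{1}·L{4·sin(13t)}. So f(t) = 1*(4·sin(13t)) = ∫₀ᵗ 4·sin(13τ) dτ

Final answer: ∫₀ᵗ 4·sin(13τ) dτ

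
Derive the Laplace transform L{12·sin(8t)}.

L{sin(ωt)} = ω/(s² + ω²), so L{sin(8t)} = 8/(s² + 64). Then L{12·sin(8t)} = 12·8/(s² + 64) = 96/(s² + 64)

Final answer: 96/(s² + 64)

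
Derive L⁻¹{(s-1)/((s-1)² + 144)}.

Using frequency shift: L⁻¹{(s-a)/((s-a)² + b²)} = e^(at)cos(bt). Here a=1, b=12

Final answer: e^t·cos(12t)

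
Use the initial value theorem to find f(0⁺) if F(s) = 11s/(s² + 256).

f(0⁺) = lim_{s→∞} s·11s/(s² + 256) = lim_{s→∞} 11s²/(s² + 256) = 11

Final answer: 11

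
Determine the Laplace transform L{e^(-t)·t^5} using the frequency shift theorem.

L{e^(at)·t^n} = n!/(s-a)^(n+1), so L{e^(-t)·t^5} = 120/(s+1)^6

Final answer: 120/(s+1)^6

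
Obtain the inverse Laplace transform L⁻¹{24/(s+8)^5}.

L⁻¹{n!/(s-a)^(n+1)} = t^n·e^(at), so L⁻¹{24/(s+8)^5} = t^4·e^(-8t)

Final answer: t^4·e^(-8t)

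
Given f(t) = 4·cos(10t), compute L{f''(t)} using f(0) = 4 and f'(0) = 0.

F(s) = 4s/(s² + 100). L{f''(t)} = s²F(s) - sf(0) - f'(0) = 4s³/(s² + 100) - 4s = (4s³ - 4s(s² + 100))/(s² + 100) = -400s/(s² + 100)

Final answer: -400s/(s² + 100)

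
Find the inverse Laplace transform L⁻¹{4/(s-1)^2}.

L⁻¹{n!/(s-a)^(n+1)} = t^n·e^(at) with n=1, a=1. So L⁻¹{1/(s-1)^2} = t·e^t, and L⁻¹{4/(s-1)^2} = (4/1)·t·e^t = 4·t·e^t

Final answer: 4·t·e^t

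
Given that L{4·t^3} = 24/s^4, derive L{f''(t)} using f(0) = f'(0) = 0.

L{f''(t)} = s²F(s) - sf(0) - f'(0) = s²·24/s^4 - 0 - 0 = 24/s^2

Final answer: 24/s^2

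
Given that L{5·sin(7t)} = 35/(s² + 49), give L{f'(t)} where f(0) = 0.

L{f'(t)} = s·F(s) - f(0) = s·35/(s² + 49) - 0 = 35s/(s² + 49)

Final answer: 35s/(s² + 49)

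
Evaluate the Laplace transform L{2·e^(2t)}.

L{e^(at)} = 1/(s-a), so L{e^(2t)} = 1/(s-2). Then L{2·e^(2t)} = 2/(s-2)

Final answer: 2/(s-2)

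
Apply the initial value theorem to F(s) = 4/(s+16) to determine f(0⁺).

f(0⁺) = lim_{s→∞} s·4/(s+16) = lim_{s→∞} 4s/(s+16) = 4

Final answer: 4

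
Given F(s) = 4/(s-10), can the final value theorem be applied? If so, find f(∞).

sF(s) = 4s/(s-10) has a pole at s = 10 in the right half-plane. Theorem does NOT apply (unstable system; f(t) = 4·e^(10t) grows without bound).

Final answer: Not applicable (unstable)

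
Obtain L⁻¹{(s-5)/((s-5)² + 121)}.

Using frequency shift: L⁻¹{(s-a)/((s-a)² + b²)} = e^(at)cos(bt). Here a=5, b=11

Final answer: e^(5t)·cos(11t)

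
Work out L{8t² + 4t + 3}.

L{8t² + 4t + 3} = 8·2/s³ + 4/s² + 3/s = 16/s³ + 4/s² + 3/s

Final answer: 16/s³ + 4/s² + 3/s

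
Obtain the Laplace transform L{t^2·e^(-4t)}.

L{t^n·e^(at)} = n!/(s-a)^(n+1), so L{t^2·e^(-4t)} = 2/(s+4)^3

Final answer: 2/(s+4)^3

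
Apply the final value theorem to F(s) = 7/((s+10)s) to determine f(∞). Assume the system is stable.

f(∞) = lim_{s→0} sF(s) = lim_{s→0} 7/(s+10) = 7/10

Final answer: 7/10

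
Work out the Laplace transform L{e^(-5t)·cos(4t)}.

L{e^(at)·cos(ωt)} = (s-a)/((s-a)² + ω²), so L{e^(-5t)·cos(4t)} = (s+5)/((s+5)² + 16)

Final answer: (s+5)/((s+5)² + 16)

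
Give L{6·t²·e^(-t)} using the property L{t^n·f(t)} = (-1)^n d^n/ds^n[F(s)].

L{e^(-t)} = 1/(s+1). d/ds[1/(s+1)] = -1/(s+1)². d²/ds²[1/(s+1)] = 2/(s+1)³. So L{t²·e^(-t)} = (-1)² · 2/(s+1)³ = 2/(s+1)³. Then L{6·t²·e^(-t)} = 6·2/(s+1)³ = 12/(s+1)³

Final answer: 12/(s+1)³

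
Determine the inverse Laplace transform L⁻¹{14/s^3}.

L⁻¹{n!/s^(n+1)} = t^n with n=2. So L⁻¹{2/s^3} = t^2, and L⁻¹{14/s^3} = (14/2)·t^2 = 7·t^2

Final answer: 7·t^2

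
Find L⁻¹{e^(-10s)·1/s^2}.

L⁻¹{1/s^2} = t. By the time shift theorem, L⁻¹{e^(-as)F(s)} = u(t-a)f(t-a) with a=10, so L⁻¹{e^(-10s)·1/s^2} = u(t-10)·(t-10)

Final answer: u(t-10)·(t-10)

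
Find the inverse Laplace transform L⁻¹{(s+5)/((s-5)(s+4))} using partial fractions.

Using partial fractions, f(t) = (10e^(5t) - e^(-4t))/9

Final answer: (10e^(5t) - e^(-4t))/9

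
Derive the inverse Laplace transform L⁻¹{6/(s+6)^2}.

L⁻¹{n!/(s-a)^(n+1)} = t^n·e^(at) with n=1, a=-6. So L⁻¹{1/(s+6)^2} = t·e^(-6t), and L⁻¹{6/(s+6)^2} = (6/1)·t·e^(-6t) = 6·t·e^(-6t)

Final answer: 6·t·e^(-6t)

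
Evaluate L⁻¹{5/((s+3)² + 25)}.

Form: b/((s-a)² + b²) → e^(at)sin(bt). With a=-3, b=5

Final answer: e^(-3t)·sin(5t)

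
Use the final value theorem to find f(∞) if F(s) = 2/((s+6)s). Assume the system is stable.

f(∞) = lim_{s→0} sF(s) = lim_{s→0} 2/(s+6) = 1/3

Final answer: 1/3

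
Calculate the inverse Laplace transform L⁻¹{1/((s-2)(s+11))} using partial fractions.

Decompose: A/(s-2) + B/(s+11). A = 1/13, B = -1/13. f(t) = (e^(2t) - e^(-11t))/13

Final answer: (e^(2t) - e^(-11t))/13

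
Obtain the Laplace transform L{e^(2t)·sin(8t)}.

L{e^(at)·sin(ωt)} = ω/((s-a)² + ω²), so L{e^(2t)·sin(8t)} = 8/((s-2)² + 64)

Final answer: 8/((s-2)² + 64)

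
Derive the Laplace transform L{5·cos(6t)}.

L{cos(ωt)} = s/(s² + ω²), so L{cos(6t)} = s/(s² + 36). Then L{5·cos(6t)} = 5·s/(s² + 36) = 5s/(s² + 36)

Final answer: 5s/(s² + 36)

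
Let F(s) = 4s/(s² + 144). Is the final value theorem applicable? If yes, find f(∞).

The final value theorem requires all poles of sF(s) in the left half-plane. sF(s) = 4s²/(s² + 144) has poles at s = ±12i (imaginary axis). Theorem does NOT apply (oscillatory system).

Final answer: Not applicable (oscillatory)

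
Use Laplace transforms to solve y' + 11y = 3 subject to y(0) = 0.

sY + 11Y = 3/s. Y = 3/(s(s+11)). Partial fractions: Y = 3/11/s - 3/11/(s+11)

Final answer: y(t) = 3/11(1 - e^(-11t))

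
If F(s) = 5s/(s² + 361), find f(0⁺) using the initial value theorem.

f(0⁺) = lim_{s→∞} s·5s/(s² + 361) = lim_{s→∞} 5s²/(s² + 361) = 5

Final answer: 5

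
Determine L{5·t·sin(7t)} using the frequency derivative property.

L{sin(7t)} = 7/(s² + 49). By L{t·f(t)} = -F'(s): -d/ds[7/(s² + 49)] = -(7)·(-2s)/(s² + 49)² = 14s/(s² + 49)². Then L{5·t·sin(7t)} = 5·14s/(s² + 49)² = 70s/(s² + 49)²

Final answer: 70s/(s² + 49)²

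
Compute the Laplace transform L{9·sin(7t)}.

L{sin(ωt)} = ω/(s² + ω²), so L{sin(7t)} = 7/(s² + 49). Then L{9·sin(7t)} = 9·7/(s² + 49) = 63/(s² + 49)

Final answer: 63/(s² + 49)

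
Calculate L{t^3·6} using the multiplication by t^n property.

L{6} = 6/s. d^1/ds^1[1/s] = -1/s². d^2/ds^2[1/s] = 2/s^3. d^3/ds^3[1/s] = -6/s^4. So L{t^3} = (-1)^{3}·-6/s^4 = 6/s^4. Then L{t^3·6} = 6·6/s^4 = 36/s^4

Final answer: 36/s^4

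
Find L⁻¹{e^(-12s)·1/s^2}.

L⁻¹{1/s^2} = t. By the time shift theorem, L⁻¹{e^(-as)F(s)} = u(t-a)f(t-a) with a=12, so L⁻¹{e^(-12s)·1/s^2} = u(t-12)·(t-12)

Final answer: u(t-12)·(t-12)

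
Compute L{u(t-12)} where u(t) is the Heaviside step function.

L{u(t-a)} = e^(-as)/s. Here a=12, so L{u(t-12)} = e^(-12s)/s

Final answer: e^(-12s)/s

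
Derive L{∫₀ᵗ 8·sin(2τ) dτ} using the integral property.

L{∫₀ᵗ f(τ)dτ} = F(s)/s with F(s) = 16/(s² + 4), so the result is (16/(s² + 4))/s = 16/(s(s² + 4))

Final answer: 16/(s(s² + 4))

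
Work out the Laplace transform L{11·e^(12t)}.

L{e^(at)} = 1/(s-a), so L{e^(12t)} = 1/(s-12). Then L{11·e^(12t)} = 11/(s-12)

Final answer: 11/(s-12)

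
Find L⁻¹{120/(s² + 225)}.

This is the form c·a/(s² + a²) with a = 15, c = 8. L⁻¹ = 8·sin(15t)

Final answer: 8·sin(15t)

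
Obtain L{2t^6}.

L{t^n} = n!/s^(n+1). So L{2t^6} = 2·6!/s^7 = 1440/s^7

Final answer: 1440/s^7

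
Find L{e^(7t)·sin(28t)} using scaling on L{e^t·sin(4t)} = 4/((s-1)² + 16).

Scaling with a=7: L{e^(7t)·sin(28t)} = (1/7) · 4/((s/7-1)² + 16). Simplifying: 28/((s-7)² + 784)

Final answer: 28/((s-7)² + 784)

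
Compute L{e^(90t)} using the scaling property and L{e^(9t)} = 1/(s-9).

Using L{f(at)} = (1/a)F(s/a) with a=10 and f(t) = e^(9t): L{e^(90t)} = (1/10) · 1/((s/10)-9) = (1/10) · 10/(s-90) = 1/(s-90)

Final answer: 1/(s-90)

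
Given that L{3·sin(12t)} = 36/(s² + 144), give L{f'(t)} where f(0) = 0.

L{f'(t)} = s·F(s) - f(0) = s·36/(s² + 144) - 0 = 36s/(s² + 144)

Final answer: 36s/(s² + 144)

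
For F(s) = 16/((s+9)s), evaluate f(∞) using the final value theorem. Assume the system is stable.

f(∞) = lim_{s→0} sF(s) = lim_{s→0} 16/(s+9) = 16/9

Final answer: 16/9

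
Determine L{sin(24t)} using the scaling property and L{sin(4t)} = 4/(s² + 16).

Using L{f(at)} = (1/a)F(s/a) with a=6: L{sin(24t)} = (1/6) · 4/((s/6)² + 16) = (1/6) · 4·36/(s² + 576) = 24/(s² + 576)

Final answer: 24/(s² + 576)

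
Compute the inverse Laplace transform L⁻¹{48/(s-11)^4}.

L⁻¹{n!/(s-a)^(n+1)} = t^n·e^(at) with n=3, a=11. So L⁻¹{6/(s-11)^4} = t^3·e^(11t), and L⁻¹{48/(s-11)^4} = (48/6)·t^3·e^(11t) = 8·t^3·e^(11t)

Final answer: 8·t^3·e^(11t)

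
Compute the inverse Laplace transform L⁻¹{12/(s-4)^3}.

L⁻¹{n!/(s-a)^(n+1)} = t^n·e^(at) with n=2, a=4. So L⁻¹{2/(s-4)^3} = t^2·e^(4t), and L⁻¹{12/(s-4)^3} = (12/2)·t^2·e^(4t) = 6·t^2·e^(4t)

Final answer: 6·t^2·e^(4t)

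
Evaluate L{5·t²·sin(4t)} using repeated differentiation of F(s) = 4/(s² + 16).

F(s) = 4/(s² + 16). F'(s) = -8s/(s² + 16)². F''(s) = -8(16 - 3s²)/(s² + 16)³ = (24s² - 128)/(s² + 16)³. So L{t²·sin(4t)} = (-1)² F''(s) = (24s² - 128)/(s² + 16)³. Then L{5·t²·sin(4t)} = 5·(24s² - 128)/(s² + 16)³ = (120s² - 640)/(s² + 16)³

Final answer: (120s² - 640)/(s² + 16)³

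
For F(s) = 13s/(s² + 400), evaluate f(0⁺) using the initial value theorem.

f(0⁺) = lim_{s→∞} s·13s/(s² + 400) = lim_{s→∞} 13s²/(s² + 400) = 13

Final answer: 13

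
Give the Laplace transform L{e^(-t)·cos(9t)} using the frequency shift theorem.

Frequency shift: L{e^(at)f(t)} = F(s-a). L{e^(-t)·cos(9t)} = (s+1)/((s+1)² + 81)

Final answer: (s+1)/((s+1)² + 81)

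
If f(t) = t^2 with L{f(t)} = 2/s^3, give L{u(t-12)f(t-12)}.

Time shift theorem: L{u(t-a)f(t-a)} = e^(-as)F(s). Here a=12, F(s) = 2/s^3, so L{u(t-12)f(t-12)} = e^(-12s)·2/s^3

Final answer: e^(-12s)·2/s^3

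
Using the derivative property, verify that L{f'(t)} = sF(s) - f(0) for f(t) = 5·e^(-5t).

f'(t) = -25e^(-5t). Direct: L{f'(t)} = -25/(s+5). Property: s·5/(s+5) - 5 = (5s - 5(s+5))/(s+5) = -25/(s+5). ✓

Final answer: -25/(s+5)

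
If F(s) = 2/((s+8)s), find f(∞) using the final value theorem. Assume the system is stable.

f(∞) = lim_{s→0} sF(s) = lim_{s→0} 2/(s+8) = 1/4

Final answer: 1/4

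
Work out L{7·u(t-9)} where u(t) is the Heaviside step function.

L{u(t-a)} = e^(-as)/s. Here a=9, so L{u(t-9)} = e^(-9s)/s, and L{7·u(t-9)} = 7·e^(-9s)/s

Final answer: 7·e^(-9s)/s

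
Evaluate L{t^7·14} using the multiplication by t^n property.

L{14} = 14/s. d^1/ds^1[1/s] = -1/s². d^2/ds^2[1/s] = 2/s^3. d^3/ds^3[1/s] = -6/s^4. d^4/ds^4[1/s] = 24/s^5. d^5/ds^5[1/s] = -120/s^6. d^6/ds^6[1/s] = 720/s^7. d^7/ds^7[1/s] = -5040/s^8. So L{t^7} = (-1)^{7}·-5040/s^8 = 5040/s^8. Then L{t^7·14} = 14·5040/s^8 = 70560/s^8

Final answer: 70560/s^8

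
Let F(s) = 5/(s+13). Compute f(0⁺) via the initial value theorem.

f(0⁺) = lim_{s→∞} s·5/(s+13) = lim_{s→∞} 5s/(s+13) = 5

Final answer: 5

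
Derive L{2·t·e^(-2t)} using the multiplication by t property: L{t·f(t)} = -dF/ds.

Using L{t^n·e^(at)} = n!/(s-a)^(n+1), L{t·e^(-2t)} = 1/(s+2)^2, so L{2·t·e^(-2t)} = 2·1/(s+2)^2 = 2/(s+2)^2

Final answer: 2/(s+2)^2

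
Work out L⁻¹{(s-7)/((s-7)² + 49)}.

Using frequency shift: L⁻¹{(s-a)/((s-a)² + b²)} = e^(at)cos(bt). Here a=7, b=7

Final answer: e^(7t)·cos(7t)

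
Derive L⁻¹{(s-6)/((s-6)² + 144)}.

Using frequency shift: L⁻¹{(s-a)/((s-a)² + b²)} = e^(at)cos(bt). Here a=6, b=12

Final answer: e^(6t)·cos(12t)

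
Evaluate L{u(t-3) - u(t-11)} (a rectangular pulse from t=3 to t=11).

L{u(t-a)} = e^(-as)/s. L{u(t-3) - u(t-11)} = (e^(-3s) - e^(-11s))/s

Final answer: (e^(-3s) - e^(-11s))/s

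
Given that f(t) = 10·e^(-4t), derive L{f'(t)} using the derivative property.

f(0) = 10, F(s) = 10/(s+4). L{f'(t)} = s·F(s) - f(0) = 10s/(s+4) - 10 = (10s - 10(s+4))/(s+4) = -40/(s+4)

Final answer: -40/(s+4)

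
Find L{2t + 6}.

L{2t + 6} = 2·L{t} + 6·L{1} = 2/s² + 6/s

Final answer: 2/s² + 6/s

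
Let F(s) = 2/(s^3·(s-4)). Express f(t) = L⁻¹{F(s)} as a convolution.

2/(s^3·(s-4)) = (2/s^3)·(1/(s-4)) = L{t^2}·L{e^(4t)}. So f(t) = t^2*e^(4t) = ∫₀ᵗ τ^2·e^(4(t-τ)) dτ

Final answer: ∫₀ᵗ τ^2·e^(4(t-τ)) dτ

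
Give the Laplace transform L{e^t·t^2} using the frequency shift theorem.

L{e^(at)·t^n} = n!/(s-a)^(n+1), so L{e^t·t^2} = 2/(s-1)^3

Final answer: 2/(s-1)^3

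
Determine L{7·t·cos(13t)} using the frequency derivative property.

L{cos(13t)} = s/(s² + 169). Derivative: d/ds[s/(s² + 169)] = [(s² + 169) - s·2s]/(s² + 169)² = (169 - s²)/(s² + 169)². So L{t·cos(13t)} = -F'(s) = (s² - 169)/(s² + 169)². Then L{7·t·cos(13t)} = 7·(s² - 169)/(s² + 169)²

Final answer: 7·(s² - 169)/(s² + 169)²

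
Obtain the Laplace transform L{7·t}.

L{t^n} = n!/s^(n+1), so L{t} = 1/s^2. Then L{7·t} = 7·1/s^2 = 7/s^2

Final answer: 7/s^2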